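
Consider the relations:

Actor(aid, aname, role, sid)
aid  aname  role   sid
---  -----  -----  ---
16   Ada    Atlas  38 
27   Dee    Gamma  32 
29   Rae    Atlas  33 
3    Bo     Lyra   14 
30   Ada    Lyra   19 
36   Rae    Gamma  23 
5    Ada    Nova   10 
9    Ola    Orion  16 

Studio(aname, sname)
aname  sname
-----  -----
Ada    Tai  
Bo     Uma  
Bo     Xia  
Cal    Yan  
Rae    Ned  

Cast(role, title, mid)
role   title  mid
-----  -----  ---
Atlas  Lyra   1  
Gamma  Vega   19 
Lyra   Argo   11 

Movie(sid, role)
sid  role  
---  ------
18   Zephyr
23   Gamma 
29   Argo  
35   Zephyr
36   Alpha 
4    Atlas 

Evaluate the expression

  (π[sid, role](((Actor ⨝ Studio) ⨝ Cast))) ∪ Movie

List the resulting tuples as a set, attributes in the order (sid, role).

Actor ⋈ Studio (natural join on aname): {(16, Ada, Atlas, 38, Tai), (29, Rae, Atlas, 33, Ned), (3, Bo, Lyra, 14, Uma), (3, Bo, Lyra, 14, Xia), (30, Ada, Lyra, 19, Tai), (36, Rae, Gamma, 23, Ned), (5, Ada, Nova, 10, Tai)}
(Actor ⨝ Studio) ⋈ Cast (natural join on role): {(16, Ada, Atlas, 38, Tai, Lyra, 1), (29, Rae, Atlas, 33, Ned, Lyra, 1), (3, Bo, Lyra, 14, Uma, Argo, 11), (3, Bo, Lyra, 14, Xia, Argo, 11), (30, Ada, Lyra, 19, Tai, Argo, 11), (36, Rae, Gamma, 23, Ned, Vega, 19)}
π[sid, role]: project onto (sid, role) (1 duplicate(s) eliminated) → {(14, Lyra), (19, Lyra), (23, Gamma), (33, Atlas), (38, Atlas)}
Set union of the two operands is {(14, Lyra), (18, Zephyr), (19, Lyra), (23, Gamma), (29, Argo), (33, Atlas), (35, Zephyr), (36, Alpha), (38, Atlas), (4, Atlas)}.

{(14, Lyra), (18, Zephyr), (19, Lyra), (23, Gamma), (29, Argo), (33, Atlas), (35, Zephyr), (36, Alpha), (38, Atlas), (4, Atlas)}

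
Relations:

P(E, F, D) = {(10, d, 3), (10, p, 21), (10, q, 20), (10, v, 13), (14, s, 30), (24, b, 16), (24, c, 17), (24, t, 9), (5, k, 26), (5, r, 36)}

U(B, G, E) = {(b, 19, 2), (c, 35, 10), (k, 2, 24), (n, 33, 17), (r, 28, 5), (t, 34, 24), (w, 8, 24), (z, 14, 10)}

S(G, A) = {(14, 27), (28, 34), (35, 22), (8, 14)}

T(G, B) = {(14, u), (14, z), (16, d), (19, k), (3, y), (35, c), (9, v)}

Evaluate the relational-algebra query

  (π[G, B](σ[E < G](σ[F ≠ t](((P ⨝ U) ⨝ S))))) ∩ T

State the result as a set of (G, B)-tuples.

P ⋈ U (natural join on E): {(10, d, 3, c, 35), (10, d, 3, z, 14), (10, p, 21, c, 35), (10, p, 21, z, 14), (10, q, 20, c, 35), (10, q, 20, z, 14), (10, v, 13, c, 35), (10, v, 13, z, 14), (24, b, 16, k, 2), (24, b, 16, t, 34), (24, b, 16, w, 8), (24, c, 17, k, 2), (24, c, 17, t, 34), (24, c, 17, w, 8), (24, t, 9, k, 2), (24, t, 9, t, 34), (24, t, 9, w, 8), (5, k, 26, r, 28), (5, r, 36, r, 28)}
(P ⨝ U) ⋈ S (natural join on G): {(10, d, 3, c, 35, 22), (10, d, 3, z, 14, 27), (10, p, 21, c, 35, 22), (10, p, 21, z, 14, 27), (10, q, 20, c, 35, 22), (10, q, 20, z, 14, 27), (10, v, 13, c, 35, 22), (10, v, 13, z, 14, 27), (24, b, 16, w, 8, 14), (24, c, 17, w, 8, 14), (24, t, 9, w, 8, 14), (5, k, 26, r, 28, 34), (5, r, 36, r, 28, 34)}
Selection F ≠ t: {(10, d, 3, c, 35, 22), (10, d, 3, z, 14, 27), (10, p, 21, c, 35, 22), (10, p, 21, z, 14, 27), (10, q, 20, c, 35, 22), (10, q, 20, z, 14, 27), (10, v, 13, c, 35, 22), (10, v, 13, z, 14, 27), (24, b, 16, w, 8, 14), (24, c, 17, w, 8, 14), (5, k, 26, r, 28, 34), (5, r, 36, r, 28, 34)}
Selection E < G: {(10, d, 3, c, 35, 22), (10, d, 3, z, 14, 27), (10, p, 21, c, 35, 22), (10, p, 21, z, 14, 27), (10, q, 20, c, 35, 22), (10, q, 20, z, 14, 27), (10, v, 13, c, 35, 22), (10, v, 13, z, 14, 27), (5, k, 26, r, 28, 34), (5, r, 36, r, 28, 34)}
Projecting to G, B (7 duplicate(s) eliminated): {(14, z), (28, r), (35, c)}
Intersection: {(14, z), (28, r), (35, c)} with {(14, u), (14, z), (16, d), (19, k), (3, y), (35, c), (9, v)} → {(14, z), (35, c)}

{(14, z), (35, c)}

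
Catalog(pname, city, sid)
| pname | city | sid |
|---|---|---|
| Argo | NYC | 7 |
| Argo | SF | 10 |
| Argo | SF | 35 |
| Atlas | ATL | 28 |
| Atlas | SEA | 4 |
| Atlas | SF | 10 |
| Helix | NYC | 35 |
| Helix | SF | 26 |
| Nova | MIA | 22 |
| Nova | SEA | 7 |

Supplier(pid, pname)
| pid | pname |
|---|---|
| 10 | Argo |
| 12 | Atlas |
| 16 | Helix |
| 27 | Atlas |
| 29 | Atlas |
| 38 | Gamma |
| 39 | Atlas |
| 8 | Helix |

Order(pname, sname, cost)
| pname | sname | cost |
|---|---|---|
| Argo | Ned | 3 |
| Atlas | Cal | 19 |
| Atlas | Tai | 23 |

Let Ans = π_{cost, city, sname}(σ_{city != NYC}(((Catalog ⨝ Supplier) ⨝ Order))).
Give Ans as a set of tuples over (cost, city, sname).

Catalog ⋈ Supplier (natural join on pname): {(Argo, NYC, 7, 10), (Argo, SF, 10, 10), (Argo, SF, 35, 10), (Atlas, ATL, 28, 12), (Atlas, ATL, 28, 27), (Atlas, ATL, 28, 29), (Atlas, ATL, 28, 39), (Atlas, SEA, 4, 12), (Atlas, SEA, 4, 27), (Atlas, SEA, 4, 29), (Atlas, SEA, 4, 39), (Atlas, SF, 10, 12), (Atlas, SF, 10, 27), (Atlas, SF, 10, 29), (Atlas, SF, 10, 39), (Helix, NYC, 35, 16), (Helix, NYC, 35, 8), (Helix, SF, 26, 16), (Helix, SF, 26, 8)}
(Catalog ⨝ Supplier) ⋈ Order (natural join on pname): {(Argo, NYC, 7, 10, Ned, 3), (Argo, SF, 10, 10, Ned, 3), (Argo, SF, 35, 10, Ned, 3), (Atlas, ATL, 28, 12, Cal, 19), (Atlas, ATL, 28, 12, Tai, 23), (Atlas, ATL, 28, 27, Cal, 19), (Atlas, ATL, 28, 27, Tai, 23), (Atlas, ATL, 28, 29, Cal, 19), (Atlas, ATL, 28, 29, Tai, 23), (Atlas, ATL, 28, 39, Cal, 19), (Atlas, ATL, 28, 39, Tai, 23), (Atlas, SEA, 4, 12, Cal, 19), (Atlas, SEA, 4, 12, Tai, 23), (Atlas, SEA, 4, 27, Cal, 19), (Atlas, SEA, 4, 27, Tai, 23), (Atlas, SEA, 4, 29, Cal, 19), (Atlas, SEA, 4, 29, Tai, 23), (Atlas, SEA, 4, 39, Cal, 19), (Atlas, SEA, 4, 39, Tai, 23), (Atlas, SF, 10, 12, Cal, 19), (Atlas, SF, 10, 12, Tai, 23), (Atlas, SF, 10, 27, Cal, 19), (Atlas, SF, 10, 27, Tai, 23), (Atlas, SF, 10, 29, Cal, 19), (Atlas, SF, 10, 29, Tai, 23), (Atlas, SF, 10, 39, Cal, 19), (Atlas, SF, 10, 39, Tai, 23)}
Apply σ_{city != NYC}; surviving tuples: {(Argo, SF, 10, 10, Ned, 3), (Argo, SF, 35, 10, Ned, 3), (Atlas, ATL, 28, 12, Cal, 19), (Atlas, ATL, 28, 12, Tai, 23), (Atlas, ATL, 28, 27, Cal, 19), (Atlas, ATL, 28, 27, Tai, 23), (Atlas, ATL, 28, 29, Cal, 19), (Atlas, ATL, 28, 29, Tai, 23), (Atlas, ATL, 28, 39, Cal, 19), (Atlas, ATL, 28, 39, Tai, 23), (Atlas, SEA, 4, 12, Cal, 19), (Atlas, SEA, 4, 12, Tai, 23), (Atlas, SEA, 4, 27, Cal, 19), (Atlas, SEA, 4, 27, Tai, 23), (Atlas, SEA, 4, 29, Cal, 19), (Atlas, SEA, 4, 29, Tai, 23), (Atlas, SEA, 4, 39, Cal, 19), (Atlas, SEA, 4, 39, Tai, 23), (Atlas, SF, 10, 12, Cal, 19), (Atlas, SF, 10, 12, Tai, 23), (Atlas, SF, 10, 27, Cal, 19), (Atlas, SF, 10, 27, Tai, 23), (Atlas, SF, 10, 29, Cal, 19), (Atlas, SF, 10, 29, Tai, 23), (Atlas, SF, 10, 39, Cal, 19), (Atlas, SF, 10, 39, Tai, 23)}
π[cost, city, sname]: project onto (cost, city, sname) (19 duplicate(s) eliminated) → {(19, ATL, Cal), (19, SEA, Cal), (19, SF, Cal), (23, ATL, Tai), (23, SEA, Tai), (23, SF, Tai), (3, SF, Ned)}

{(19, ATL, Cal), (19, SEA, Cal), (19, SF, Cal), (23, ATL, Tai), (23, SEA, Tai), (23, SF, Tai), (3, SF, Ned)}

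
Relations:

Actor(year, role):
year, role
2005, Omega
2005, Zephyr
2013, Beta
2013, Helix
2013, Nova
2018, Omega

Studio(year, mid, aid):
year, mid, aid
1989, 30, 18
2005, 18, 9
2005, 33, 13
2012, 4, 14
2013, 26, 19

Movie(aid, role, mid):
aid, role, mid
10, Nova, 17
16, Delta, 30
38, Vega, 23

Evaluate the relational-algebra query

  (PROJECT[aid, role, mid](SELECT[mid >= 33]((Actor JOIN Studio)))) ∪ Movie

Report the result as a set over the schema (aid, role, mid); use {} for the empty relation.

{(10, Nova, 17), (13, Omega, 33), (13, Zephyr, 33), (16, Delta, 30), (38, Vega, 23)}

Joining Actor and Studio on year yields {(2005, Omega, 18, 9), (2005, Omega, 33, 13), (2005, Zephyr, 18, 9), (2005, Zephyr, 33, 13), (2013, Beta, 26, 19), (2013, Helix, 26, 19), (2013, Nova, 26, 19)}.
σ[mid >= 33]: keep tuples satisfying mid >= 33 → {(2005, Omega, 33, 13), (2005, Zephyr, 33, 13)}
π[aid, role, mid]: project onto (aid, role, mid) → {(13, Omega, 33), (13, Zephyr, 33)}
Taking the union: {(10, Nova, 17), (13, Omega, 33), (13, Zephyr, 33), (16, Delta, 30), (38, Vega, 23)}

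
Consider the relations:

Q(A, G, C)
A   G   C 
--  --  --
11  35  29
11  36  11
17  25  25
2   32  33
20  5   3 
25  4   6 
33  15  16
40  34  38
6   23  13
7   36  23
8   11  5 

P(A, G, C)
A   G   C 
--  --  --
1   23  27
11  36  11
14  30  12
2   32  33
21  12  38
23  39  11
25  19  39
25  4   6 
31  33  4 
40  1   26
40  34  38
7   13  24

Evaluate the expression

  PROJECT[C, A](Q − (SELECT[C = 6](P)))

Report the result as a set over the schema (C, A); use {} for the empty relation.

Selection C = 6: {(25, 4, 6)}
Taking the difference: {(11, 35, 29), (11, 36, 11), (17, 25, 25), (2, 32, 33), (20, 5, 3), (33, 15, 16), (40, 34, 38), (6, 23, 13), (7, 36, 23), (8, 11, 5)}
Projecting to C, A: {(11, 11), (13, 6), (16, 33), (23, 7), (25, 17), (29, 11), (3, 20), (33, 2), (38, 40), (5, 8)}

{(11, 11), (13, 6), (16, 33), (23, 7), (25, 17), (29, 11), (3, 20), (33, 2), (38, 40), (5, 8)}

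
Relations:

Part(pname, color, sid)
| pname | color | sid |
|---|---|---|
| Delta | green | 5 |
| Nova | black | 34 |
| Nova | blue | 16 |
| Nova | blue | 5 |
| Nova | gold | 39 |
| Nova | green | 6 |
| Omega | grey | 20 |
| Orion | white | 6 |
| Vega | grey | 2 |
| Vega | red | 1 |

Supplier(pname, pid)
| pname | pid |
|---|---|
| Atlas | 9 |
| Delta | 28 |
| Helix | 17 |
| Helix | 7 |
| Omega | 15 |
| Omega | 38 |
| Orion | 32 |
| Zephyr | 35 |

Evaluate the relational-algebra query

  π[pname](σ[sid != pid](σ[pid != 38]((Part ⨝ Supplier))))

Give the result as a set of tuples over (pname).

Natural join on pname: {(Delta, green, 5, 28), (Omega, grey, 20, 15), (Omega, grey, 20, 38), (Orion, white, 6, 32)}
Selection pid != 38: {(Delta, green, 5, 28), (Omega, grey, 20, 15), (Orion, white, 6, 32)}
Selection sid != pid: {(Delta, green, 5, 28), (Omega, grey, 20, 15), (Orion, white, 6, 32)}
Keep only column(s) pname: {Delta, Omega, Orion}

{Delta, Omega, Orion}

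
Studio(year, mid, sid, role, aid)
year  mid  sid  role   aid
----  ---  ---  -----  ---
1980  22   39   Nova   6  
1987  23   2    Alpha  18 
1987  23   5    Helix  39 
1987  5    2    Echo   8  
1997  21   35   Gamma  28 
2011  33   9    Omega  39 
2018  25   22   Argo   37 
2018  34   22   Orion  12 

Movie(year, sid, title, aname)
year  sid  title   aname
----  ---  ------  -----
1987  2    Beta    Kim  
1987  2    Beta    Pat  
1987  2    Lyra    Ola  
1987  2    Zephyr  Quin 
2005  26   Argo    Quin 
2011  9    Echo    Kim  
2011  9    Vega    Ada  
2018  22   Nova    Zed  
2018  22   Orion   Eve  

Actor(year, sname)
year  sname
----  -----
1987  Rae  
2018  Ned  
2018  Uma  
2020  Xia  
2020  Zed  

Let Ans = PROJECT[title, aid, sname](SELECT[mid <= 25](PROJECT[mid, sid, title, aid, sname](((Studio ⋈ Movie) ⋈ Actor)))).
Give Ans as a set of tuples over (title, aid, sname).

Natural join on year, sid: {(1987, 23, 2, Alpha, 18, Beta, Kim), (1987, 23, 2, Alpha, 18, Beta, Pat), (1987, 23, 2, Alpha, 18, Lyra, Ola), (1987, 23, 2, Alpha, 18, Zephyr, Quin), (1987, 5, 2, Echo, 8, Beta, Kim), (1987, 5, 2, Echo, 8, Beta, Pat), (1987, 5, 2, Echo, 8, Lyra, Ola), (1987, 5, 2, Echo, 8, Zephyr, Quin), (2011, 33, 9, Omega, 39, Echo, Kim), (2011, 33, 9, Omega, 39, Vega, Ada), (2018, 25, 22, Argo, 37, Nova, Zed), (2018, 25, 22, Argo, 37, Orion, Eve), (2018, 34, 22, Orion, 12, Nova, Zed), (2018, 34, 22, Orion, 12, Orion, Eve)}
Natural join on year: {(1987, 23, 2, Alpha, 18, Beta, Kim, Rae), (1987, 23, 2, Alpha, 18, Beta, Pat, Rae), (1987, 23, 2, Alpha, 18, Lyra, Ola, Rae), (1987, 23, 2, Alpha, 18, Zephyr, Quin, Rae), (1987, 5, 2, Echo, 8, Beta, Kim, Rae), (1987, 5, 2, Echo, 8, Beta, Pat, Rae), (1987, 5, 2, Echo, 8, Lyra, Ola, Rae), (1987, 5, 2, Echo, 8, Zephyr, Quin, Rae), (2018, 25, 22, Argo, 37, Nova, Zed, Ned), (2018, 25, 22, Argo, 37, Nova, Zed, Uma), (2018, 25, 22, Argo, 37, Orion, Eve, Ned), (2018, 25, 22, Argo, 37, Orion, Eve, Uma), (2018, 34, 22, Orion, 12, Nova, Zed, Ned), (2018, 34, 22, Orion, 12, Nova, Zed, Uma), (2018, 34, 22, Orion, 12, Orion, Eve, Ned), (2018, 34, 22, Orion, 12, Orion, Eve, Uma)}
Keep only column(s) mid, sid, title, aid, sname (2 duplicate(s) eliminated): {(23, 2, Beta, 18, Rae), (23, 2, Lyra, 18, Rae), (23, 2, Zephyr, 18, Rae), (25, 22, Nova, 37, Ned), (25, 22, Nova, 37, Uma), (25, 22, Orion, 37, Ned), (25, 22, Orion, 37, Uma), (34, 22, Nova, 12, Ned), (34, 22, Nova, 12, Uma), (34, 22, Orion, 12, Ned), (34, 22, Orion, 12, Uma), (5, 2, Beta, 8, Rae), (5, 2, Lyra, 8, Rae), (5, 2, Zephyr, 8, Rae)}
Selection mid <= 25: {(23, 2, Beta, 18, Rae), (23, 2, Lyra, 18, Rae), (23, 2, Zephyr, 18, Rae), (25, 22, Nova, 37, Ned), (25, 22, Nova, 37, Uma), (25, 22, Orion, 37, Ned), (25, 22, Orion, 37, Uma), (5, 2, Beta, 8, Rae), (5, 2, Lyra, 8, Rae), (5, 2, Zephyr, 8, Rae)}
Keep only column(s) title, aid, sname: {(Beta, 18, Rae), (Beta, 8, Rae), (Lyra, 18, Rae), (Lyra, 8, Rae), (Nova, 37, Ned), (Nova, 37, Uma), (Orion, 37, Ned), (Orion, 37, Uma), (Zephyr, 18, Rae), (Zephyr, 8, Rae)}

{(Beta, 18, Rae), (Beta, 8, Rae), (Lyra, 18, Rae), (Lyra, 8, Rae), (Nova, 37, Ned), (Nova, 37, Uma), (Orion, 37, Ned), (Orion, 37, Uma), (Zephyr, 18, Rae), (Zephyr, 8, Rae)}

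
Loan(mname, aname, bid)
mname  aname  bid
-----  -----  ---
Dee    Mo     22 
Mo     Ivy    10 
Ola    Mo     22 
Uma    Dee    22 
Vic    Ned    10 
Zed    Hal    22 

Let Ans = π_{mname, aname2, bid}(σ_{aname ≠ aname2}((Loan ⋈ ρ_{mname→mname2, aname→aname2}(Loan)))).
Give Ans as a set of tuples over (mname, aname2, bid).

ρ[mname→mname2, aname→aname2]: schema becomes (mname2, aname2, bid); tuples unchanged.
Joining Loan and ρ_{mname→mname2, aname→aname2}(Loan) on bid yields {(Dee, Mo, 22, Dee, Mo), (Dee, Mo, 22, Ola, Mo), (Dee, Mo, 22, Uma, Dee), (Dee, Mo, 22, Zed, Hal), (Mo, Ivy, 10, Mo, Ivy), (Mo, Ivy, 10, Vic, Ned), (Ola, Mo, 22, Dee, Mo), (Ola, Mo, 22, Ola, Mo), (Ola, Mo, 22, Uma, Dee), (Ola, Mo, 22, Zed, Hal), (Uma, Dee, 22, Dee, Mo), (Uma, Dee, 22, Ola, Mo), (Uma, Dee, 22, Uma, Dee), (Uma, Dee, 22, Zed, Hal), (Vic, Ned, 10, Mo, Ivy), (Vic, Ned, 10, Vic, Ned), (Zed, Hal, 22, Dee, Mo), (Zed, Hal, 22, Ola, Mo), (Zed, Hal, 22, Uma, Dee), (Zed, Hal, 22, Zed, Hal)}.
Selection aname ≠ aname2: {(Dee, Mo, 22, Uma, Dee), (Dee, Mo, 22, Zed, Hal), (Mo, Ivy, 10, Vic, Ned), (Ola, Mo, 22, Uma, Dee), (Ola, Mo, 22, Zed, Hal), (Uma, Dee, 22, Dee, Mo), (Uma, Dee, 22, Ola, Mo), (Uma, Dee, 22, Zed, Hal), (Vic, Ned, 10, Mo, Ivy), (Zed, Hal, 22, Dee, Mo), (Zed, Hal, 22, Ola, Mo), (Zed, Hal, 22, Uma, Dee)}
Keep only column(s) mname, aname2, bid (2 duplicate(s) eliminated): {(Dee, Dee, 22), (Dee, Hal, 22), (Mo, Ned, 10), (Ola, Dee, 22), (Ola, Hal, 22), (Uma, Hal, 22), (Uma, Mo, 22), (Vic, Ivy, 10), (Zed, Dee, 22), (Zed, Mo, 22)}

{(Dee, Dee, 22), (Dee, Hal, 22), (Mo, Ned, 10), (Ola, Dee, 22), (Ola, Hal, 22), (Uma, Hal, 22), (Uma, Mo, 22), (Vic, Ivy, 10), (Zed, Dee, 22), (Zed, Mo, 22)}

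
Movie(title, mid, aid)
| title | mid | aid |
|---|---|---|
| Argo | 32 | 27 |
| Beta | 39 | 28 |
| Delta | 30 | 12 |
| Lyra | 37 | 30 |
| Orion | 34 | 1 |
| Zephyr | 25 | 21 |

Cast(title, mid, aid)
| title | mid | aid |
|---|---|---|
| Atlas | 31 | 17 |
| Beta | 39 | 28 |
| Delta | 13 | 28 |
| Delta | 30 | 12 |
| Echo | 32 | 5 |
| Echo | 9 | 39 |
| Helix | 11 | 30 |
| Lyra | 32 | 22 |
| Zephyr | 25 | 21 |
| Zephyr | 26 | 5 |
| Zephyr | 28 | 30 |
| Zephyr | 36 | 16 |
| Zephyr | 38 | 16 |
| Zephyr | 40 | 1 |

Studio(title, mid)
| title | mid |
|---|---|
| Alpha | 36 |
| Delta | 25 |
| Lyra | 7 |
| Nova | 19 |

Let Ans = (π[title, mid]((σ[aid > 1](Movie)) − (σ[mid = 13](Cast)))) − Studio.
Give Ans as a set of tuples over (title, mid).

σ[aid > 1]: keep tuples satisfying aid > 1 → {(Argo, 32, 27), (Beta, 39, 28), (Delta, 30, 12), (Lyra, 37, 30), (Zephyr, 25, 21)}
σ[mid = 13]: keep tuples satisfying mid = 13 → {(Delta, 13, 28)}
Set difference of the two operands is {(Argo, 32, 27), (Beta, 39, 28), (Delta, 30, 12), (Lyra, 37, 30), (Zephyr, 25, 21)}.
Keep only column(s) title, mid: {(Argo, 32), (Beta, 39), (Delta, 30), (Lyra, 37), (Zephyr, 25)}
Set difference of the two operands is {(Argo, 32), (Beta, 39), (Delta, 30), (Lyra, 37), (Zephyr, 25)}.

{(Argo, 32), (Beta, 39), (Delta, 30), (Lyra, 37), (Zephyr, 25)}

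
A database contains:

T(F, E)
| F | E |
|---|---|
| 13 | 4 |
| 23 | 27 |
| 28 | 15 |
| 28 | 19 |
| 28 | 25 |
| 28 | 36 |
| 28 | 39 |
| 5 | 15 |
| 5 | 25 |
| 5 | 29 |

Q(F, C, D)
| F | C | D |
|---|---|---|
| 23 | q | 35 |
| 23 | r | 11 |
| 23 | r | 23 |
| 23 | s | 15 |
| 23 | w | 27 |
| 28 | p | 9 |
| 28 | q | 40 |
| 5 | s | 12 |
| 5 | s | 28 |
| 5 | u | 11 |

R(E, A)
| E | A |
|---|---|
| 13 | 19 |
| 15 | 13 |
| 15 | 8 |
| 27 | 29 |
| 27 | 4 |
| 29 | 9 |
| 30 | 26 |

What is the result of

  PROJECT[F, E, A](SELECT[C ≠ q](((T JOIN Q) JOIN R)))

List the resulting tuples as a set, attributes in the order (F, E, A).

Joining T and Q on F yields {(23, 27, q, 35), (23, 27, r, 11), (23, 27, r, 23), (23, 27, s, 15), (23, 27, w, 27), (28, 15, p, 9), (28, 15, q, 40), (28, 19, p, 9), (28, 19, q, 40), (28, 25, p, 9), (28, 25, q, 40), (28, 36, p, 9), (28, 36, q, 40), (28, 39, p, 9), (28, 39, q, 40), (5, 15, s, 12), (5, 15, s, 28), (5, 15, u, 11), (5, 25, s, 12), (5, 25, s, 28), (5, 25, u, 11), (5, 29, s, 12), (5, 29, s, 28), (5, 29, u, 11)}.
Joining (T JOIN Q) and R on E yields {(23, 27, q, 35, 29), (23, 27, q, 35, 4), (23, 27, r, 11, 29), (23, 27, r, 11, 4), (23, 27, r, 23, 29), (23, 27, r, 23, 4), (23, 27, s, 15, 29), (23, 27, s, 15, 4), (23, 27, w, 27, 29), (23, 27, w, 27, 4), (28, 15, p, 9, 13), (28, 15, p, 9, 8), (28, 15, q, 40, 13), (28, 15, q, 40, 8), (5, 15, s, 12, 13), (5, 15, s, 12, 8), (5, 15, s, 28, 13), (5, 15, s, 28, 8), (5, 15, u, 11, 13), (5, 15, u, 11, 8), (5, 29, s, 12, 9), (5, 29, s, 28, 9), (5, 29, u, 11, 9)}.
σ[C ≠ q]: keep tuples satisfying C ≠ q → {(23, 27, r, 11, 29), (23, 27, r, 11, 4), (23, 27, r, 23, 29), (23, 27, r, 23, 4), (23, 27, s, 15, 29), (23, 27, s, 15, 4), (23, 27, w, 27, 29), (23, 27, w, 27, 4), (28, 15, p, 9, 13), (28, 15, p, 9, 8), (5, 15, s, 12, 13), (5, 15, s, 12, 8), (5, 15, s, 28, 13), (5, 15, s, 28, 8), (5, 15, u, 11, 13), (5, 15, u, 11, 8), (5, 29, s, 12, 9), (5, 29, s, 28, 9), (5, 29, u, 11, 9)}
π_{F, E, A} gives {(23, 27, 29), (23, 27, 4), (28, 15, 13), (28, 15, 8), (5, 15, 13), (5, 15, 8), (5, 29, 9)} (12 duplicate(s) eliminated).

{(23, 27, 29), (23, 27, 4), (28, 15, 13), (28, 15, 8), (5, 15, 13), (5, 15, 8), (5, 29, 9)}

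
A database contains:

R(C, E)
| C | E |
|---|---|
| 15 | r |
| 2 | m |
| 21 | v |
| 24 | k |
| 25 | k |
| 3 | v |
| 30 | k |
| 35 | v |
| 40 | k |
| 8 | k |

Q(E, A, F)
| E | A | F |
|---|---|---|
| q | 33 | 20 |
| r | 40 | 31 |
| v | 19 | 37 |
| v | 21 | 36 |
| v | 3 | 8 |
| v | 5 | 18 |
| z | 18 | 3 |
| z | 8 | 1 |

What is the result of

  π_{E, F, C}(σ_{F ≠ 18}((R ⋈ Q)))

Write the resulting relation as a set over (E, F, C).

Natural join on E: {(15, r, 40, 31), (21, v, 19, 37), (21, v, 21, 36), (21, v, 3, 8), (21, v, 5, 18), (3, v, 19, 37), (3, v, 21, 36), (3, v, 3, 8), (3, v, 5, 18), (35, v, 19, 37), (35, v, 21, 36), (35, v, 3, 8), (35, v, 5, 18)}
Apply σ_{F ≠ 18}; surviving tuples: {(15, r, 40, 31), (21, v, 19, 37), (21, v, 21, 36), (21, v, 3, 8), (3, v, 19, 37), (3, v, 21, 36), (3, v, 3, 8), (35, v, 19, 37), (35, v, 21, 36), (35, v, 3, 8)}
Projecting to E, F, C: {(r, 31, 15), (v, 36, 21), (v, 36, 3), (v, 36, 35), (v, 37, 21), (v, 37, 3), (v, 37, 35), (v, 8, 21), (v, 8, 3), (v, 8, 35)}

{(r, 31, 15), (v, 36, 21), (v, 36, 3), (v, 36, 35), (v, 37, 21), (v, 37, 3), (v, 37, 35), (v, 8, 21), (v, 8, 3), (v, 8, 35)}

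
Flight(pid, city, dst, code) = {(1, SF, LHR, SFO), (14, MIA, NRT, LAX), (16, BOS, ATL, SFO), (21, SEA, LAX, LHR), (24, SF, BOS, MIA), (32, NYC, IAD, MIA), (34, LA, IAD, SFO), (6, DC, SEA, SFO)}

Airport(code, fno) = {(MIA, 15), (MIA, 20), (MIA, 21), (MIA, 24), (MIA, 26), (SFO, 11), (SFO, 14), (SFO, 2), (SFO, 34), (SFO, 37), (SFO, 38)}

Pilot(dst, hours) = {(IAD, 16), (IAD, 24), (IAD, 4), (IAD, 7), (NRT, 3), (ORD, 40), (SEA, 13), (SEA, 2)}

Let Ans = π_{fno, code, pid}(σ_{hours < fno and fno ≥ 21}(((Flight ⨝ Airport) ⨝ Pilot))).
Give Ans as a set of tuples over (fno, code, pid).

{(21, MIA, 32), (24, MIA, 32), (26, MIA, 32), (34, SFO, 34), (34, SFO, 6), (37, SFO, 34), (37, SFO, 6), (38, SFO, 34), (38, SFO, 6)}

Joining Flight and Airport on code yields {(1, SF, LHR, SFO, 11), (1, SF, LHR, SFO, 14), (1, SF, LHR, SFO, 2), (1, SF, LHR, SFO, 34), (1, SF, LHR, SFO, 37), (1, SF, LHR, SFO, 38), (16, BOS, ATL, SFO, 11), (16, BOS, ATL, SFO, 14), (16, BOS, ATL, SFO, 2), (16, BOS, ATL, SFO, 34), (16, BOS, ATL, SFO, 37), (16, BOS, ATL, SFO, 38), (24, SF, BOS, MIA, 15), (24, SF, BOS, MIA, 20), (24, SF, BOS, MIA, 21), (24, SF, BOS, MIA, 24), (24, SF, BOS, MIA, 26), (32, NYC, IAD, MIA, 15), (32, NYC, IAD, MIA, 20), (32, NYC, IAD, MIA, 21), (32, NYC, IAD, MIA, 24), (32, NYC, IAD, MIA, 26), (34, LA, IAD, SFO, 11), (34, LA, IAD, SFO, 14), (34, LA, IAD, SFO, 2), (34, LA, IAD, SFO, 34), (34, LA, IAD, SFO, 37), (34, LA, IAD, SFO, 38), (6, DC, SEA, SFO, 11), (6, DC, SEA, SFO, 14), (6, DC, SEA, SFO, 2), (6, DC, SEA, SFO, 34), (6, DC, SEA, SFO, 37), (6, DC, SEA, SFO, 38)}.
Joining (Flight ⨝ Airport) and Pilot on dst yields {(32, NYC, IAD, MIA, 15, 16), (32, NYC, IAD, MIA, 15, 24), (32, NYC, IAD, MIA, 15, 4), (32, NYC, IAD, MIA, 15, 7), (32, NYC, IAD, MIA, 20, 16), (32, NYC, IAD, MIA, 20, 24), (32, NYC, IAD, MIA, 20, 4), (32, NYC, IAD, MIA, 20, 7), (32, NYC, IAD, MIA, 21, 16), (32, NYC, IAD, MIA, 21, 24), (32, NYC, IAD, MIA, 21, 4), (32, NYC, IAD, MIA, 21, 7), (32, NYC, IAD, MIA, 24, 16), (32, NYC, IAD, MIA, 24, 24), (32, NYC, IAD, MIA, 24, 4), (32, NYC, IAD, MIA, 24, 7), (32, NYC, IAD, MIA, 26, 16), (32, NYC, IAD, MIA, 26, 24), (32, NYC, IAD, MIA, 26, 4), (32, NYC, IAD, MIA, 26, 7), (34, LA, IAD, SFO, 11, 16), (34, LA, IAD, SFO, 11, 24), (34, LA, IAD, SFO, 11, 4), (34, LA, IAD, SFO, 11, 7), (34, LA, IAD, SFO, 14, 16), (34, LA, IAD, SFO, 14, 24), (34, LA, IAD, SFO, 14, 4), (34, LA, IAD, SFO, 14, 7), (34, LA, IAD, SFO, 2, 16), (34, LA, IAD, SFO, 2, 24), (34, LA, IAD, SFO, 2, 4), (34, LA, IAD, SFO, 2, 7), (34, LA, IAD, SFO, 34, 16), (34, LA, IAD, SFO, 34, 24), (34, LA, IAD, SFO, 34, 4), (34, LA, IAD, SFO, 34, 7), (34, LA, IAD, SFO, 37, 16), (34, LA, IAD, SFO, 37, 24), (34, LA, IAD, SFO, 37, 4), (34, LA, IAD, SFO, 37, 7), (34, LA, IAD, SFO, 38, 16), (34, LA, IAD, SFO, 38, 24), (34, LA, IAD, SFO, 38, 4), (34, LA, IAD, SFO, 38, 7), (6, DC, SEA, SFO, 11, 13), (6, DC, SEA, SFO, 11, 2), (6, DC, SEA, SFO, 14, 13), (6, DC, SEA, SFO, 14, 2), (6, DC, SEA, SFO, 2, 13), (6, DC, SEA, SFO, 2, 2), (6, DC, SEA, SFO, 34, 13), (6, DC, SEA, SFO, 34, 2), (6, DC, SEA, SFO, 37, 13), (6, DC, SEA, SFO, 37, 2), (6, DC, SEA, SFO, 38, 13), (6, DC, SEA, SFO, 38, 2)}.
Apply σ_{hours < fno and fno ≥ 21}; surviving tuples: {(32, NYC, IAD, MIA, 21, 16), (32, NYC, IAD, MIA, 21, 4), (32, NYC, IAD, MIA, 21, 7), (32, NYC, IAD, MIA, 24, 16), (32, NYC, IAD, MIA, 24, 4), (32, NYC, IAD, MIA, 24, 7), (32, NYC, IAD, MIA, 26, 16), (32, NYC, IAD, MIA, 26, 24), (32, NYC, IAD, MIA, 26, 4), (32, NYC, IAD, MIA, 26, 7), (34, LA, IAD, SFO, 34, 16), (34, LA, IAD, SFO, 34, 24), (34, LA, IAD, SFO, 34, 4), (34, LA, IAD, SFO, 34, 7), (34, LA, IAD, SFO, 37, 16), (34, LA, IAD, SFO, 37, 24), (34, LA, IAD, SFO, 37, 4), (34, LA, IAD, SFO, 37, 7), (34, LA, IAD, SFO, 38, 16), (34, LA, IAD, SFO, 38, 24), (34, LA, IAD, SFO, 38, 4), (34, LA, IAD, SFO, 38, 7), (6, DC, SEA, SFO, 34, 13), (6, DC, SEA, SFO, 34, 2), (6, DC, SEA, SFO, 37, 13), (6, DC, SEA, SFO, 37, 2), (6, DC, SEA, SFO, 38, 13), (6, DC, SEA, SFO, 38, 2)}
π_{fno, code, pid} gives {(21, MIA, 32), (24, MIA, 32), (26, MIA, 32), (34, SFO, 34), (34, SFO, 6), (37, SFO, 34), (37, SFO, 6), (38, SFO, 34), (38, SFO, 6)} (19 duplicate(s) eliminated).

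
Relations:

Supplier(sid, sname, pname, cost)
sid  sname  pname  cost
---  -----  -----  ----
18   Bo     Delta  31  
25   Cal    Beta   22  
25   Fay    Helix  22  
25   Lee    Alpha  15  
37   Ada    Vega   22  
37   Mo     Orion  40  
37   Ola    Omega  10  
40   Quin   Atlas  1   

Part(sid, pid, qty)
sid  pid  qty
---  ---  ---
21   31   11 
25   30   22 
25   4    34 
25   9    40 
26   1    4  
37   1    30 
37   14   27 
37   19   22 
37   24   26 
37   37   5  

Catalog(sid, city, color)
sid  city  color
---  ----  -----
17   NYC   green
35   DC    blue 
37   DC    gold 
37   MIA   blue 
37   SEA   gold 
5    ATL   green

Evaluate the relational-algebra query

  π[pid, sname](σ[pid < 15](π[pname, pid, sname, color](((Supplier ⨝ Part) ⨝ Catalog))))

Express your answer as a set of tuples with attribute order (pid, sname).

{(1, Ada), (1, Mo), (1, Ola), (14, Ada), (14, Mo), (14, Ola)}

Joining Supplier and Part on sid yields {(25, Cal, Beta, 22, 30, 22), (25, Cal, Beta, 22, 4, 34), (25, Cal, Beta, 22, 9, 40), (25, Fay, Helix, 22, 30, 22), (25, Fay, Helix, 22, 4, 34), (25, Fay, Helix, 22, 9, 40), (25, Lee, Alpha, 15, 30, 22), (25, Lee, Alpha, 15, 4, 34), (25, Lee, Alpha, 15, 9, 40), (37, Ada, Vega, 22, 1, 30), (37, Ada, Vega, 22, 14, 27), (37, Ada, Vega, 22, 19, 22), (37, Ada, Vega, 22, 24, 26), (37, Ada, Vega, 22, 37, 5), (37, Mo, Orion, 40, 1, 30), (37, Mo, Orion, 40, 14, 27), (37, Mo, Orion, 40, 19, 22), (37, Mo, Orion, 40, 24, 26), (37, Mo, Orion, 40, 37, 5), (37, Ola, Omega, 10, 1, 30), (37, Ola, Omega, 10, 14, 27), (37, Ola, Omega, 10, 19, 22), (37, Ola, Omega, 10, 24, 26), (37, Ola, Omega, 10, 37, 5)}.
Joining (Supplier ⨝ Part) and Catalog on sid yields {(37, Ada, Vega, 22, 1, 30, DC, gold), (37, Ada, Vega, 22, 1, 30, MIA, blue), (37, Ada, Vega, 22, 1, 30, SEA, gold), (37, Ada, Vega, 22, 14, 27, DC, gold), (37, Ada, Vega, 22, 14, 27, MIA, blue), (37, Ada, Vega, 22, 14, 27, SEA, gold), (37, Ada, Vega, 22, 19, 22, DC, gold), (37, Ada, Vega, 22, 19, 22, MIA, blue), (37, Ada, Vega, 22, 19, 22, SEA, gold), (37, Ada, Vega, 22, 24, 26, DC, gold), (37, Ada, Vega, 22, 24, 26, MIA, blue), (37, Ada, Vega, 22, 24, 26, SEA, gold), (37, Ada, Vega, 22, 37, 5, DC, gold), (37, Ada, Vega, 22, 37, 5, MIA, blue), (37, Ada, Vega, 22, 37, 5, SEA, gold), (37, Mo, Orion, 40, 1, 30, DC, gold), (37, Mo, Orion, 40, 1, 30, MIA, blue), (37, Mo, Orion, 40, 1, 30, SEA, gold), (37, Mo, Orion, 40, 14, 27, DC, gold), (37, Mo, Orion, 40, 14, 27, MIA, blue), (37, Mo, Orion, 40, 14, 27, SEA, gold), (37, Mo, Orion, 40, 19, 22, DC, gold), (37, Mo, Orion, 40, 19, 22, MIA, blue), (37, Mo, Orion, 40, 19, 22, SEA, gold), (37, Mo, Orion, 40, 24, 26, DC, gold), (37, Mo, Orion, 40, 24, 26, MIA, blue), (37, Mo, Orion, 40, 24, 26, SEA, gold), (37, Mo, Orion, 40, 37, 5, DC, gold), (37, Mo, Orion, 40, 37, 5, MIA, blue), (37, Mo, Orion, 40, 37, 5, SEA, gold), (37, Ola, Omega, 10, 1, 30, DC, gold), (37, Ola, Omega, 10, 1, 30, MIA, blue), (37, Ola, Omega, 10, 1, 30, SEA, gold), (37, Ola, Omega, 10, 14, 27, DC, gold), (37, Ola, Omega, 10, 14, 27, MIA, blue), (37, Ola, Omega, 10, 14, 27, SEA, gold), (37, Ola, Omega, 10, 19, 22, DC, gold), (37, Ola, Omega, 10, 19, 22, MIA, blue), (37, Ola, Omega, 10, 19, 22, SEA, gold), (37, Ola, Omega, 10, 24, 26, DC, gold), (37, Ola, Omega, 10, 24, 26, MIA, blue), (37, Ola, Omega, 10, 24, 26, SEA, gold), (37, Ola, Omega, 10, 37, 5, DC, gold), (37, Ola, Omega, 10, 37, 5, MIA, blue), (37, Ola, Omega, 10, 37, 5, SEA, gold)}.
π_{pname, pid, sname, color} gives {(Omega, 1, Ola, blue), (Omega, 1, Ola, gold), (Omega, 14, Ola, blue), (Omega, 14, Ola, gold), (Omega, 19, Ola, blue), (Omega, 19, Ola, gold), (Omega, 24, Ola, blue), (Omega, 24, Ola, gold), (Omega, 37, Ola, blue), (Omega, 37, Ola, gold), (Orion, 1, Mo, blue), (Orion, 1, Mo, gold), (Orion, 14, Mo, blue), (Orion, 14, Mo, gold), (Orion, 19, Mo, blue), (Orion, 19, Mo, gold), (Orion, 24, Mo, blue), (Orion, 24, Mo, gold), (Orion, 37, Mo, blue), (Orion, 37, Mo, gold), (Vega, 1, Ada, blue), (Vega, 1, Ada, gold), (Vega, 14, Ada, blue), (Vega, 14, Ada, gold), (Vega, 19, Ada, blue), (Vega, 19, Ada, gold), (Vega, 24, Ada, blue), (Vega, 24, Ada, gold), (Vega, 37, Ada, blue), (Vega, 37, Ada, gold)} (15 duplicate(s) eliminated).
σ[pid < 15]: keep tuples satisfying pid < 15 → {(Omega, 1, Ola, blue), (Omega, 1, Ola, gold), (Omega, 14, Ola, blue), (Omega, 14, Ola, gold), (Orion, 1, Mo, blue), (Orion, 1, Mo, gold), (Orion, 14, Mo, blue), (Orion, 14, Mo, gold), (Vega, 1, Ada, blue), (Vega, 1, Ada, gold), (Vega, 14, Ada, blue), (Vega, 14, Ada, gold)}
π_{pid, sname} gives {(1, Ada), (1, Mo), (1, Ola), (14, Ada), (14, Mo), (14, Ola)} (6 duplicate(s) eliminated).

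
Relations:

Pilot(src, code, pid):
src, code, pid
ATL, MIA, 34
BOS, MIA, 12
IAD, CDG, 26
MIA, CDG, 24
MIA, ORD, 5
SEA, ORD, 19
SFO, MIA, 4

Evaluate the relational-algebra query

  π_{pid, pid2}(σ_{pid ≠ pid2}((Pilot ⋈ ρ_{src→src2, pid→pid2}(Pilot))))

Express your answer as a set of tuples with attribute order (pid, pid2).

ρ[src→src2, pid→pid2]: schema becomes (src2, code, pid2); tuples unchanged.
Natural join on code: {(ATL, MIA, 34, ATL, 34), (ATL, MIA, 34, BOS, 12), (ATL, MIA, 34, SFO, 4), (BOS, MIA, 12, ATL, 34), (BOS, MIA, 12, BOS, 12), (BOS, MIA, 12, SFO, 4), (IAD, CDG, 26, IAD, 26), (IAD, CDG, 26, MIA, 24), (MIA, CDG, 24, IAD, 26), (MIA, CDG, 24, MIA, 24), (MIA, ORD, 5, MIA, 5), (MIA, ORD, 5, SEA, 19), (SEA, ORD, 19, MIA, 5), (SEA, ORD, 19, SEA, 19), (SFO, MIA, 4, ATL, 34), (SFO, MIA, 4, BOS, 12), (SFO, MIA, 4, SFO, 4)}
Selection pid ≠ pid2: {(ATL, MIA, 34, BOS, 12), (ATL, MIA, 34, SFO, 4), (BOS, MIA, 12, ATL, 34), (BOS, MIA, 12, SFO, 4), (IAD, CDG, 26, MIA, 24), (MIA, CDG, 24, IAD, 26), (MIA, ORD, 5, SEA, 19), (SEA, ORD, 19, MIA, 5), (SFO, MIA, 4, ATL, 34), (SFO, MIA, 4, BOS, 12)}
π_{pid, pid2} gives {(12, 34), (12, 4), (19, 5), (24, 26), (26, 24), (34, 12), (34, 4), (4, 12), (4, 34), (5, 19)}.

{(12, 34), (12, 4), (19, 5), (24, 26), (26, 24), (34, 12), (34, 4), (4, 12), (4, 34), (5, 19)}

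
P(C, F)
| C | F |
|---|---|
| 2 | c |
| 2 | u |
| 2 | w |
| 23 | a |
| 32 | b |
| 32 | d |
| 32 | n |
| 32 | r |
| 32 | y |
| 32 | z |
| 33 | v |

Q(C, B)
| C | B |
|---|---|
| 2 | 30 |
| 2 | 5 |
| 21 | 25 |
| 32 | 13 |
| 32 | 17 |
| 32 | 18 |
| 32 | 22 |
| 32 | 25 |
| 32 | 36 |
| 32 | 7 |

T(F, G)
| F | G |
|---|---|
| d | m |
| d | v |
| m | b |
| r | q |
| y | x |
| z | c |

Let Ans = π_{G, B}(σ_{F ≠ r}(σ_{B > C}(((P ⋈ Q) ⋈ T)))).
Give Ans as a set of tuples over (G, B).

Natural join on C: {(2, c, 30), (2, c, 5), (2, u, 30), (2, u, 5), (2, w, 30), (2, w, 5), (32, b, 13), (32, b, 17), (32, b, 18), (32, b, 22), (32, b, 25), (32, b, 36), (32, b, 7), (32, d, 13), (32, d, 17), (32, d, 18), (32, d, 22), (32, d, 25), (32, d, 36), (32, d, 7), (32, n, 13), (32, n, 17), (32, n, 18), (32, n, 22), (32, n, 25), (32, n, 36), (32, n, 7), (32, r, 13), (32, r, 17), (32, r, 18), (32, r, 22), (32, r, 25), (32, r, 36), (32, r, 7), (32, y, 13), (32, y, 17), (32, y, 18), (32, y, 22), (32, y, 25), (32, y, 36), (32, y, 7), (32, z, 13), (32, z, 17), (32, z, 18), (32, z, 22), (32, z, 25), (32, z, 36), (32, z, 7)}
Natural join on F: {(32, d, 13, m), (32, d, 13, v), (32, d, 17, m), (32, d, 17, v), (32, d, 18, m), (32, d, 18, v), (32, d, 22, m), (32, d, 22, v), (32, d, 25, m), (32, d, 25, v), (32, d, 36, m), (32, d, 36, v), (32, d, 7, m), (32, d, 7, v), (32, r, 13, q), (32, r, 17, q), (32, r, 18, q), (32, r, 22, q), (32, r, 25, q), (32, r, 36, q), (32, r, 7, q), (32, y, 13, x), (32, y, 17, x), (32, y, 18, x), (32, y, 22, x), (32, y, 25, x), (32, y, 36, x), (32, y, 7, x), (32, z, 13, c), (32, z, 17, c), (32, z, 18, c), (32, z, 22, c), (32, z, 25, c), (32, z, 36, c), (32, z, 7, c)}
Filtering on B > C leaves {(32, d, 36, m), (32, d, 36, v), (32, r, 36, q), (32, y, 36, x), (32, z, 36, c)}.
Filtering on F ≠ r leaves {(32, d, 36, m), (32, d, 36, v), (32, y, 36, x), (32, z, 36, c)}.
Projecting to G, B: {(c, 36), (m, 36), (v, 36), (x, 36)}

{(c, 36), (m, 36), (v, 36), (x, 36)}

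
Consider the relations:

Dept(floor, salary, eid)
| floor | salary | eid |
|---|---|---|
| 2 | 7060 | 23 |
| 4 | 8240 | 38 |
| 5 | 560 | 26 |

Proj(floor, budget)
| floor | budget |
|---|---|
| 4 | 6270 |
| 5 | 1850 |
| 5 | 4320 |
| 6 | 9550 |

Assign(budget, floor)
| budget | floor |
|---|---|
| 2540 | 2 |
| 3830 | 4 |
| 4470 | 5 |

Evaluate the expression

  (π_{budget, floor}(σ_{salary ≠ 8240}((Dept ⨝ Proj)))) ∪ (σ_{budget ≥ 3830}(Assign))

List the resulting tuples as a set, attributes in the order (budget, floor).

{(1850, 5), (3830, 4), (4320, 5), (4470, 5)}

Joining Dept and Proj on floor yields {(4, 8240, 38, 6270), (5, 560, 26, 1850), (5, 560, 26, 4320)}.
σ[salary ≠ 8240]: keep tuples satisfying salary ≠ 8240 → {(5, 560, 26, 1850), (5, 560, 26, 4320)}
Projecting to budget, floor: {(1850, 5), (4320, 5)}
σ[budget ≥ 3830]: keep tuples satisfying budget ≥ 3830 → {(3830, 4), (4470, 5)}
Union: {(1850, 5), (4320, 5)} with {(3830, 4), (4470, 5)} → {(1850, 5), (3830, 4), (4320, 5), (4470, 5)}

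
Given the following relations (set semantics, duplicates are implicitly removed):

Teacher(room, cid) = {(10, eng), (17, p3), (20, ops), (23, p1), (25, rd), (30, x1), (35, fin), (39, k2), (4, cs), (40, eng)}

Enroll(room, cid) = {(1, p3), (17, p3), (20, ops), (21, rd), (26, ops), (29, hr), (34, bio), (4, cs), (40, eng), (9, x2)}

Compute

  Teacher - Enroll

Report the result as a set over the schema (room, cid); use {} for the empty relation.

{(10, eng), (23, p1), (25, rd), (30, x1), (35, fin), (39, k2)}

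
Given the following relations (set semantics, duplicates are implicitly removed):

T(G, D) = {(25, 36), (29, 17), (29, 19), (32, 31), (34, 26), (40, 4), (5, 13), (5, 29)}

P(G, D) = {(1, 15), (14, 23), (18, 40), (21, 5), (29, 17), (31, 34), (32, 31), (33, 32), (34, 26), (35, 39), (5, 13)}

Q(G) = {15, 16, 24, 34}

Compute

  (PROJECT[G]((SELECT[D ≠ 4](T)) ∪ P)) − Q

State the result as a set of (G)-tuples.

{1, 14, 18, 21, 25, 29, 31, 32, 33, 35, 5}

Selection D ≠ 4: {(25, 36), (29, 17), (29, 19), (32, 31), (34, 26), (5, 13), (5, 29)}
Set union of the two operands is {(1, 15), (14, 23), (18, 40), (21, 5), (25, 36), (29, 17), (29, 19), (31, 34), (32, 31), (33, 32), (34, 26), (35, 39), (5, 13), (5, 29)}.
Projecting to G (2 duplicate(s) eliminated): {1, 14, 18, 21, 25, 29, 31, 32, 33, 34, 35, 5}
Set difference of the two operands is {1, 14, 18, 21, 25, 29, 31, 32, 33, 35, 5}.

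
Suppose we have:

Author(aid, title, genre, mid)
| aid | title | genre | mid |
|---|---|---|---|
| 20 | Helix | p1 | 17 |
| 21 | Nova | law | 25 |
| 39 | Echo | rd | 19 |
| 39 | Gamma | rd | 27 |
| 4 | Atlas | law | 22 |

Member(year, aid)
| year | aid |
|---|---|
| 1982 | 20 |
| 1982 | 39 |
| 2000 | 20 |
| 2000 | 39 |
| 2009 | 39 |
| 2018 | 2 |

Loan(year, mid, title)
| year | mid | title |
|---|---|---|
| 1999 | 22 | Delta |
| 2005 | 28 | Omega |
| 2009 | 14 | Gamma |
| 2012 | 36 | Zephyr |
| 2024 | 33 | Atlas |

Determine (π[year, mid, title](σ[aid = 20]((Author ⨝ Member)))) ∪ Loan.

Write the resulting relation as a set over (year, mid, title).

{(1982, 17, Helix), (1999, 22, Delta), (2000, 17, Helix), (2005, 28, Omega), (2009, 14, Gamma), (2012, 36, Zephyr), (2024, 33, Atlas)}

Author ⋈ Member (natural join on aid): {(20, Helix, p1, 17, 1982), (20, Helix, p1, 17, 2000), (39, Echo, rd, 19, 1982), (39, Echo, rd, 19, 2000), (39, Echo, rd, 19, 2009), (39, Gamma, rd, 27, 1982), (39, Gamma, rd, 27, 2000), (39, Gamma, rd, 27, 2009)}
Apply σ_{aid = 20}; surviving tuples: {(20, Helix, p1, 17, 1982), (20, Helix, p1, 17, 2000)}
π[year, mid, title]: project onto (year, mid, title) → {(1982, 17, Helix), (2000, 17, Helix)}
Union: {(1982, 17, Helix), (2000, 17, Helix)} with {(1999, 22, Delta), (2005, 28, Omega), (2009, 14, Gamma), (2012, 36, Zephyr), (2024, 33, Atlas)} → {(1982, 17, Helix), (1999, 22, Delta), (2000, 17, Helix), (2005, 28, Omega), (2009, 14, Gamma), (2012, 36, Zephyr), (2024, 33, Atlas)}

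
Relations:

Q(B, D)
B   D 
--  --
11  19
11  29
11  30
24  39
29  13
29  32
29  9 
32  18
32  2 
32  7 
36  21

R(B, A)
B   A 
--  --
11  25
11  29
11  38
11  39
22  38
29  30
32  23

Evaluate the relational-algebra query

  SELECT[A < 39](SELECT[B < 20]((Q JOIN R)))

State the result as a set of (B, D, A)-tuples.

Q ⋈ R (natural join on B): {(11, 19, 25), (11, 19, 29), (11, 19, 38), (11, 19, 39), (11, 29, 25), (11, 29, 29), (11, 29, 38), (11, 29, 39), (11, 30, 25), (11, 30, 29), (11, 30, 38), (11, 30, 39), (29, 13, 30), (29, 32, 30), (29, 9, 30), (32, 18, 23), (32, 2, 23), (32, 7, 23)}
Apply σ_{B < 20}; surviving tuples: {(11, 19, 25), (11, 19, 29), (11, 19, 38), (11, 19, 39), (11, 29, 25), (11, 29, 29), (11, 29, 38), (11, 29, 39), (11, 30, 25), (11, 30, 29), (11, 30, 38), (11, 30, 39)}
Apply σ_{A < 39}; surviving tuples: {(11, 19, 25), (11, 19, 29), (11, 19, 38), (11, 29, 25), (11, 29, 29), (11, 29, 38), (11, 30, 25), (11, 30, 29), (11, 30, 38)}

{(11, 19, 25), (11, 19, 29), (11, 19, 38), (11, 29, 25), (11, 29, 29), (11, 29, 38), (11, 30, 25), (11, 30, 29), (11, 30, 38)}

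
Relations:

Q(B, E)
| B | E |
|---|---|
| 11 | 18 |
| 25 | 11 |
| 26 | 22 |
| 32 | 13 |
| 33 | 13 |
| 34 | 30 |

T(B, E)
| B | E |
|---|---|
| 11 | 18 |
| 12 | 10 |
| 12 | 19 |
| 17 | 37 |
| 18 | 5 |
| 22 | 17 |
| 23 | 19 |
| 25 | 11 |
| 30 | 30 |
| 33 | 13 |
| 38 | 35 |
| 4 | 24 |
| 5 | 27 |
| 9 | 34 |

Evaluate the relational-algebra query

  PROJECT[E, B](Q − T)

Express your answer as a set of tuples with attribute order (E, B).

{(13, 32), (22, 26), (30, 34)}

Difference: {(11, 18), (25, 11), (26, 22), (32, 13), (33, 13), (34, 30)} with {(11, 18), (12, 10), (12, 19), (17, 37), (18, 5), (22, 17), (23, 19), (25, 11), (30, 30), (33, 13), (38, 35), (4, 24), (5, 27), (9, 34)} → {(26, 22), (32, 13), (34, 30)}
π_{E, B} gives {(13, 32), (22, 26), (30, 34)}.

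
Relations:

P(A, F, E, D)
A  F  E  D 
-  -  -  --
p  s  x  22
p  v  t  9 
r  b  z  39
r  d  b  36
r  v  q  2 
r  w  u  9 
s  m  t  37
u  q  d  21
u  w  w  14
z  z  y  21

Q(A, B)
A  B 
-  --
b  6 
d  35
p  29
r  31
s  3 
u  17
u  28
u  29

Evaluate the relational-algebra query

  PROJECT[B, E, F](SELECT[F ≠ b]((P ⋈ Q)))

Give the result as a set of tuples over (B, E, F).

{(17, d, q), (17, w, w), (28, d, q), (28, w, w), (29, d, q), (29, t, v), (29, w, w), (29, x, s), (3, t, m), (31, b, d), (31, q, v), (31, u, w)}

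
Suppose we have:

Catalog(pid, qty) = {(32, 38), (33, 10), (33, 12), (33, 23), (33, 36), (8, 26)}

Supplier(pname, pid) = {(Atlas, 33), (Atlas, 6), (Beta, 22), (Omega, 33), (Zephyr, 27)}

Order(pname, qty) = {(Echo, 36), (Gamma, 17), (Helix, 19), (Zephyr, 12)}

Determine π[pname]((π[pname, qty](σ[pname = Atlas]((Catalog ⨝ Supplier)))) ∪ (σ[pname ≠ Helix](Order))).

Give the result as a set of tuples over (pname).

Joining Catalog and Supplier on pid yields {(33, 10, Atlas), (33, 10, Omega), (33, 12, Atlas), (33, 12, Omega), (33, 23, Atlas), (33, 23, Omega), (33, 36, Atlas), (33, 36, Omega)}.
Apply σ_{pname = Atlas}; surviving tuples: {(33, 10, Atlas), (33, 12, Atlas), (33, 23, Atlas), (33, 36, Atlas)}
Keep only column(s) pname, qty: {(Atlas, 10), (Atlas, 12), (Atlas, 23), (Atlas, 36)}
Apply σ_{pname ≠ Helix}; surviving tuples: {(Echo, 36), (Gamma, 17), (Zephyr, 12)}
Union: {(Atlas, 10), (Atlas, 12), (Atlas, 23), (Atlas, 36)} with {(Echo, 36), (Gamma, 17), (Zephyr, 12)} → {(Atlas, 10), (Atlas, 12), (Atlas, 23), (Atlas, 36), (Echo, 36), (Gamma, 17), (Zephyr, 12)}
Keep only column(s) pname (3 duplicate(s) eliminated): {Atlas, Echo, Gamma, Zephyr}

{Atlas, Echo, Gamma, Zephyr}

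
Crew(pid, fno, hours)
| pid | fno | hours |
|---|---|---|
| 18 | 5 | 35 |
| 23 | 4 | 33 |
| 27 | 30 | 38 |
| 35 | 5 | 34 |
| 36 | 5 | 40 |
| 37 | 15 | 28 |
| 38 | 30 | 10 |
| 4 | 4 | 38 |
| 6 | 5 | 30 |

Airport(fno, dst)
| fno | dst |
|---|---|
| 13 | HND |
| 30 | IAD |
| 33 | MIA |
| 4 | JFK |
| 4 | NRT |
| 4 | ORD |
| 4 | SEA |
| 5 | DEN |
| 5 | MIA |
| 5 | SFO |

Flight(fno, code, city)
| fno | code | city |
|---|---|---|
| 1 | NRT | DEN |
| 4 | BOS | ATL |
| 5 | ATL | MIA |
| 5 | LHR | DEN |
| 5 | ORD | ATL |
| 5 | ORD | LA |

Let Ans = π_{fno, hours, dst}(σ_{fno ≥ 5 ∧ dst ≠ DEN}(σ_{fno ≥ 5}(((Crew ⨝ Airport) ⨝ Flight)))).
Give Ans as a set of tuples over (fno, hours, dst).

{(5, 30, MIA), (5, 30, SFO), (5, 34, MIA), (5, 34, SFO), (5, 35, MIA), (5, 35, SFO), (5, 40, MIA), (5, 40, SFO)}

Joining Crew and Airport on fno yields {(18, 5, 35, DEN), (18, 5, 35, MIA), (18, 5, 35, SFO), (23, 4, 33, JFK), (23, 4, 33, NRT), (23, 4, 33, ORD), (23, 4, 33, SEA), (27, 30, 38, IAD), (35, 5, 34, DEN), (35, 5, 34, MIA), (35, 5, 34, SFO), (36, 5, 40, DEN), (36, 5, 40, MIA), (36, 5, 40, SFO), (38, 30, 10, IAD), (4, 4, 38, JFK), (4, 4, 38, NRT), (4, 4, 38, ORD), (4, 4, 38, SEA), (6, 5, 30, DEN), (6, 5, 30, MIA), (6, 5, 30, SFO)}.
Joining (Crew ⨝ Airport) and Flight on fno yields {(18, 5, 35, DEN, ATL, MIA), (18, 5, 35, DEN, LHR, DEN), (18, 5, 35, DEN, ORD, ATL), (18, 5, 35, DEN, ORD, LA), (18, 5, 35, MIA, ATL, MIA), (18, 5, 35, MIA, LHR, DEN), (18, 5, 35, MIA, ORD, ATL), (18, 5, 35, MIA, ORD, LA), (18, 5, 35, SFO, ATL, MIA), (18, 5, 35, SFO, LHR, DEN), (18, 5, 35, SFO, ORD, ATL), (18, 5, 35, SFO, ORD, LA), (23, 4, 33, JFK, BOS, ATL), (23, 4, 33, NRT, BOS, ATL), (23, 4, 33, ORD, BOS, ATL), (23, 4, 33, SEA, BOS, ATL), (35, 5, 34, DEN, ATL, MIA), (35, 5, 34, DEN, LHR, DEN), (35, 5, 34, DEN, ORD, ATL), (35, 5, 34, DEN, ORD, LA), (35, 5, 34, MIA, ATL, MIA), (35, 5, 34, MIA, LHR, DEN), (35, 5, 34, MIA, ORD, ATL), (35, 5, 34, MIA, ORD, LA), (35, 5, 34, SFO, ATL, MIA), (35, 5, 34, SFO, LHR, DEN), (35, 5, 34, SFO, ORD, ATL), (35, 5, 34, SFO, ORD, LA), (36, 5, 40, DEN, ATL, MIA), (36, 5, 40, DEN, LHR, DEN), (36, 5, 40, DEN, ORD, ATL), (36, 5, 40, DEN, ORD, LA), (36, 5, 40, MIA, ATL, MIA), (36, 5, 40, MIA, LHR, DEN), (36, 5, 40, MIA, ORD, ATL), (36, 5, 40, MIA, ORD, LA), (36, 5, 40, SFO, ATL, MIA), (36, 5, 40, SFO, LHR, DEN), (36, 5, 40, SFO, ORD, ATL), (36, 5, 40, SFO, ORD, LA), (4, 4, 38, JFK, BOS, ATL), (4, 4, 38, NRT, BOS, ATL), (4, 4, 38, ORD, BOS, ATL), (4, 4, 38, SEA, BOS, ATL), (6, 5, 30, DEN, ATL, MIA), (6, 5, 30, DEN, LHR, DEN), (6, 5, 30, DEN, ORD, ATL), (6, 5, 30, DEN, ORD, LA), (6, 5, 30, MIA, ATL, MIA), (6, 5, 30, MIA, LHR, DEN), (6, 5, 30, MIA, ORD, ATL), (6, 5, 30, MIA, ORD, LA), (6, 5, 30, SFO, ATL, MIA), (6, 5, 30, SFO, LHR, DEN), (6, 5, 30, SFO, ORD, ATL), (6, 5, 30, SFO, ORD, LA)}.
Selection fno ≥ 5: {(18, 5, 35, DEN, ATL, MIA), (18, 5, 35, DEN, LHR, DEN), (18, 5, 35, DEN, ORD, ATL), (18, 5, 35, DEN, ORD, LA), (18, 5, 35, MIA, ATL, MIA), (18, 5, 35, MIA, LHR, DEN), (18, 5, 35, MIA, ORD, ATL), (18, 5, 35, MIA, ORD, LA), (18, 5, 35, SFO, ATL, MIA), (18, 5, 35, SFO, LHR, DEN), (18, 5, 35, SFO, ORD, ATL), (18, 5, 35, SFO, ORD, LA), (35, 5, 34, DEN, ATL, MIA), (35, 5, 34, DEN, LHR, DEN), (35, 5, 34, DEN, ORD, ATL), (35, 5, 34, DEN, ORD, LA), (35, 5, 34, MIA, ATL, MIA), (35, 5, 34, MIA, LHR, DEN), (35, 5, 34, MIA, ORD, ATL), (35, 5, 34, MIA, ORD, LA), (35, 5, 34, SFO, ATL, MIA), (35, 5, 34, SFO, LHR, DEN), (35, 5, 34, SFO, ORD, ATL), (35, 5, 34, SFO, ORD, LA), (36, 5, 40, DEN, ATL, MIA), (36, 5, 40, DEN, LHR, DEN), (36, 5, 40, DEN, ORD, ATL), (36, 5, 40, DEN, ORD, LA), (36, 5, 40, MIA, ATL, MIA), (36, 5, 40, MIA, LHR, DEN), (36, 5, 40, MIA, ORD, ATL), (36, 5, 40, MIA, ORD, LA), (36, 5, 40, SFO, ATL, MIA), (36, 5, 40, SFO, LHR, DEN), (36, 5, 40, SFO, ORD, ATL), (36, 5, 40, SFO, ORD, LA), (6, 5, 30, DEN, ATL, MIA), (6, 5, 30, DEN, LHR, DEN), (6, 5, 30, DEN, ORD, ATL), (6, 5, 30, DEN, ORD, LA), (6, 5, 30, MIA, ATL, MIA), (6, 5, 30, MIA, LHR, DEN), (6, 5, 30, MIA, ORD, ATL), (6, 5, 30, MIA, ORD, LA), (6, 5, 30, SFO, ATL, MIA), (6, 5, 30, SFO, LHR, DEN), (6, 5, 30, SFO, ORD, ATL), (6, 5, 30, SFO, ORD, LA)}
Selection fno ≥ 5 ∧ dst ≠ DEN: {(18, 5, 35, MIA, ATL, MIA), (18, 5, 35, MIA, LHR, DEN), (18, 5, 35, MIA, ORD, ATL), (18, 5, 35, MIA, ORD, LA), (18, 5, 35, SFO, ATL, MIA), (18, 5, 35, SFO, LHR, DEN), (18, 5, 35, SFO, ORD, ATL), (18, 5, 35, SFO, ORD, LA), (35, 5, 34, MIA, ATL, MIA), (35, 5, 34, MIA, LHR, DEN), (35, 5, 34, MIA, ORD, ATL), (35, 5, 34, MIA, ORD, LA), (35, 5, 34, SFO, ATL, MIA), (35, 5, 34, SFO, LHR, DEN), (35, 5, 34, SFO, ORD, ATL), (35, 5, 34, SFO, ORD, LA), (36, 5, 40, MIA, ATL, MIA), (36, 5, 40, MIA, LHR, DEN), (36, 5, 40, MIA, ORD, ATL), (36, 5, 40, MIA, ORD, LA), (36, 5, 40, SFO, ATL, MIA), (36, 5, 40, SFO, LHR, DEN), (36, 5, 40, SFO, ORD, ATL), (36, 5, 40, SFO, ORD, LA), (6, 5, 30, MIA, ATL, MIA), (6, 5, 30, MIA, LHR, DEN), (6, 5, 30, MIA, ORD, ATL), (6, 5, 30, MIA, ORD, LA), (6, 5, 30, SFO, ATL, MIA), (6, 5, 30, SFO, LHR, DEN), (6, 5, 30, SFO, ORD, ATL), (6, 5, 30, SFO, ORD, LA)}
Keep only column(s) fno, hours, dst (24 duplicate(s) eliminated): {(5, 30, MIA), (5, 30, SFO), (5, 34, MIA), (5, 34, SFO), (5, 35, MIA), (5, 35, SFO), (5, 40, MIA), (5, 40, SFO)}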